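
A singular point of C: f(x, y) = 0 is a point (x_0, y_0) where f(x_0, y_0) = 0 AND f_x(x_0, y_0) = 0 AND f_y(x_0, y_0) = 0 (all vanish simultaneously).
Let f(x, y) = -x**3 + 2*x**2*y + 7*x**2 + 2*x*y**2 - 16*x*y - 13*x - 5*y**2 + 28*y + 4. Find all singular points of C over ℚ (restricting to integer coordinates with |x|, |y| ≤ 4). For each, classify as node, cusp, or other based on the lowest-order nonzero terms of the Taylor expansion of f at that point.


Singular points: {(3, 1)}; classification: cusp.

Compute partial derivatives:
  f_x = -3*x**2 + 4*x*y + 14*x + 2*y**2 - 16*y - 13.
  f_y = 2*x**2 + 4*x*y - 16*x - 10*y + 28.
Scan x_0 ∈ {−4, ..., 4}. For each x_0, f_y(x_0, y) is a polynomial in y; find its integer roots y ∈ {−4, ..., 4}, then test f_x and f at those candidates.
  x = -4: f_y(-4, y) = 124 - 26*y; no integer root y with |y| ≤ 4.
  x = -3: f_y(-3, y) = 94 - 22*y; no integer root y with |y| ≤ 4.
  x = -2: f_y(-2, y) = 68 - 18*y; no integer root y with |y| ≤ 4.
  x = -1: f_y(-1, y) = 46 - 14*y; no integer root y with |y| ≤ 4.
  x = 0: f_y(0, y) = 28 - 10*y; no integer root y with |y| ≤ 4.
  x = 1: f_y(1, y) = 14 - 6*y; no integer root y with |y| ≤ 4.
  x = 2: f_y(2, y) = 4 - 2*y; vanishes at y ∈ {2}. (2, 2): f_x = -5 ≠ 0.
  x = 3: f_y(3, y) = 2*y - 2; vanishes at y ∈ {1}. (3, 1): f_x = 0, f = 0 — SINGULAR.
  x = 4: f_y(4, y) = 6*y - 4; no integer root y with |y| ≤ 4.
Only singular point on the grid: (3, 1).
Classify: substitute x = 3 + u, y = 1 + v and expand: f = -u**3 + 2*u**2*v + 2*u*v**2 + v**2.
No constant or linear terms (consistent with a singular point). Quadratic part: v**2. Cubic part: -u**3 + 2*u**2*v + 2*u*v**2.
The quadratic part v**2 is a perfect square, so there is a single (double) tangent line v = 0, i.e. y = 1. Restricting the cubic part to that line (v = 0) leaves -u**3 ≠ 0, so f is not divisible by v and the branch is v² ≈ u**3 to lowest order — this is a cusp.
Classification: cusp.


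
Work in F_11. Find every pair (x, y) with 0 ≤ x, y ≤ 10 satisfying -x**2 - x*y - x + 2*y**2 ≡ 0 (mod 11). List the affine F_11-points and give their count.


Affine F_11-points: {(0, 0), (4, 1), (5, 1), (5, 7), (6, 5), (6, 9), (9, 3), (9, 7), (10, 0), (10, 5)}; count = 10.

For each of the 121 pairs (x, y) ∈ F_11², evaluate f(x, y) mod 11. Record the zeros.
  x = 0: [0↦0, 1↦2, 2↦8, 3↦7, 4↦10, 5↦6, 6↦6, 7↦10, 8↦7, 9↦8, 10↦2]  zeros at y ∈ {0}
  x = 1: [0↦9, 1↦10, 2↦4, 3↦2, 4↦4, 5↦10, 6↦9, 7↦1, 8↦8, 9↦8, 10↦1]  zeros at y ∈ ∅
  x = 2: [0↦5, 1↦5, 2↦9, 3↦6, 4↦7, 5↦1, 6↦10, 7↦1, 8↦7, 9↦6, 10↦9]  zeros at y ∈ ∅
  x = 3: [0↦10, 1↦9, 2↦1, 3↦8, 4↦8, 5↦1, 6↦9, 7↦10, 8↦4, 9↦2, 10↦4]  zeros at y ∈ ∅
  x = 4: [0↦2, 1↦0, 2↦2, 3↦8, 4↦7, 5↦10, 6↦6, 7↦6, 8↦10, 9↦7, 10↦8]  zeros at y ∈ {1}
  x = 5: [0↦3, 1↦0, 2↦1, 3↦6, 4↦4, 5↦6, 6↦1, 7↦0, 8↦3, 9↦10, 10↦10]  zeros at y ∈ {1, 7}
  x = 6: [0↦2, 1↦9, 2↦9, 3↦2, 4↦10, 5↦0, 6↦5, 7↦3, 8↦5, 9↦0, 10↦10]  zeros at y ∈ {5, 9}
  x = 7: [0↦10, 1↦5, 2↦4, 3↦7, 4↦3, 5↦3, 6↦7, 7↦4, 8↦5, 9↦10, 10↦8]  zeros at y ∈ ∅
  x = 8: [0↦5, 1↦10, 2↦8, 3↦10, 4↦5, 5↦4, 6↦7, 7↦3, 8↦3, 9↦7, 10↦4]  zeros at y ∈ ∅
  x = 9: [0↦9, 1↦2, 2↦10, 3↦0, 4↦5, 5↦3, 6↦5, 7↦0, 8↦10, 9↦2, 10↦9]  zeros at y ∈ {3, 7}
  x = 10: [0↦0, 1↦3, 2↦10, 3↦10, 4↦3, 5↦0, 6↦1, 7↦6, 8↦4, 9↦6, 10↦1]  zeros at y ∈ {0, 5}
Collecting zeros: affine points = {(0, 0), (4, 1), (5, 1), (5, 7), (6, 5), (6, 9), (9, 3), (9, 7), (10, 0), (10, 5)}.
Total count |C(F_11)_aff| = 10.


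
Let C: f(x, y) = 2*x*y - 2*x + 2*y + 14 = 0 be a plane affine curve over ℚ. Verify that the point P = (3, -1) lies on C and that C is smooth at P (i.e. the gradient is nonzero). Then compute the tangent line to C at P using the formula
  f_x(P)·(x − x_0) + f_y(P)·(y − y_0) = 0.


Tangent line at P: -4*x + 8*y + 20 = 0.

Step 1: f(3, -1) = 0, so P lies on C.
Step 2: partial derivatives
  f_x(x, y) = 2*y - 2, f_y(x, y) = 2*x + 2.
  f_x(P) = -4, f_y(P) = 8 (gradient nonzero, so P is smooth).
Step 3: tangent line at P: -4·(x − 3) + 8·(y − -1) = 0.
Expanding: -4*x + 8*y + 20 = 0.


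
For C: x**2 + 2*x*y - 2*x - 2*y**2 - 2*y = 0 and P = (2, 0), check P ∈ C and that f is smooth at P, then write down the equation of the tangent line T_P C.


Tangent line at P: 2*x + 2*y - 4 = 0.

Step 1: f(2, 0) = 0, so P lies on C.
Step 2: partial derivatives
  f_x(x, y) = 2*x + 2*y - 2, f_y(x, y) = 2*x - 4*y - 2.
  f_x(P) = 2, f_y(P) = 2 (gradient nonzero, so P is smooth).
Step 3: tangent line at P: 2·(x − 2) + 2·(y − 0) = 0.
Expanding: 2*x + 2*y - 4 = 0.


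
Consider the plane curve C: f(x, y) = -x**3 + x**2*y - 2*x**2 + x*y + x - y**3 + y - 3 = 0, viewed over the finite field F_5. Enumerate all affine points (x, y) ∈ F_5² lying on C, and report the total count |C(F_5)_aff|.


Affine F_5-points: {(1, 0), (3, 0), (4, 0), (4, 1), (4, 4)}; count = 5.

For each of the 25 pairs (x, y) ∈ F_5², evaluate f(x, y) mod 5. Record the zeros.
  x = 0: [0↦2, 1↦2, 2↦1, 3↦3, 4↦2]  zeros at y ∈ ∅
  x = 1: [0↦0, 1↦2, 2↦3, 3↦2, 4↦3]  zeros at y ∈ {0}
  x = 2: [0↦3, 1↦4, 2↦4, 3↦2, 4↦2]  zeros at y ∈ ∅
  x = 3: [0↦0, 1↦2, 2↦3, 3↦2, 4↦3]  zeros at y ∈ {0}
  x = 4: [0↦0, 1↦0, 2↦4, 3↦1, 4↦0]  zeros at y ∈ {0, 1, 4}
Collecting zeros: affine points = {(1, 0), (3, 0), (4, 0), (4, 1), (4, 4)}.
Total count |C(F_5)_aff| = 5.


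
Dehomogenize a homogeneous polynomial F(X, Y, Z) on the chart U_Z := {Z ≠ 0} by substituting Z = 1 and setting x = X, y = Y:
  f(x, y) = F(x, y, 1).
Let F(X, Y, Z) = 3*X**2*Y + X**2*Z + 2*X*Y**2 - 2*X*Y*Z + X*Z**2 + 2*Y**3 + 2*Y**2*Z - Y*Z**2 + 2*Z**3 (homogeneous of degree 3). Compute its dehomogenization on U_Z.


f(x, y) = 3*x**2*y + x**2 + 2*x*y**2 - 2*x*y + x + 2*y**3 + 2*y**2 - y + 2

On U_Z we set Z = 1. Each monomial c·X^i·Y^j·Z^k in F becomes c·x^i·y^j·1^k = c·x^i·y^j.
Substituting Z = 1: F(X, Y, 1) = 3*x**2*y + x**2 + 2*x*y**2 - 2*x*y + x + 2*y**3 + 2*y**2 - y + 2.
Note: deg(f) ≤ deg(F) = 3; strict inequality happens when F is divisible by Z (lost terms).


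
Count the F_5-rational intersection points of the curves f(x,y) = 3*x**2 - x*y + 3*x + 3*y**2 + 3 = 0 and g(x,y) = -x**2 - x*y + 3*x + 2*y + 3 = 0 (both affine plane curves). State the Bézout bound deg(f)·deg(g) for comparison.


Common zeros: ∅; count = 0; Bézout bound = 4.

deg(f) = 2, deg(g) = 2, so Bézout bound = 4.
Scan x ∈ F_5. For each x, list the y ∈ F_5 with f(x, y) ≡ 0 and those with g(x, y) ≡ 0 (mod 5); the common zeros in that column are the intersection.
  x = 0: f ≡ 0 at y ∈ {2, 3}; g ≡ 0 at y ∈ {1}; common: ∅.
  x = 1: f ≡ 0 at y ∈ ∅; g ≡ 0 at y ∈ {0}; common: ∅.
  x = 2: f ≡ 0 at y ∈ ∅; g ≡ 0 at y ∈ {0, 1, 2, 3, 4}; common: ∅.
  x = 3: f ≡ 0 at y ∈ {2, 4}; g ≡ 0 at y ∈ {3}; common: ∅.
  x = 4: f ≡ 0 at y ∈ {4}; g ≡ 0 at y ∈ {2}; common: ∅.
Collecting: common zeros = ∅, so the count is 0.
Comparison with the Bézout bound: 0 ≤ 4 = deg(f)·deg(g), as expected for curves with no common component (the affine F_5-count falls short of the bound because intersections may lie at infinity, over extension fields, or carry multiplicity).


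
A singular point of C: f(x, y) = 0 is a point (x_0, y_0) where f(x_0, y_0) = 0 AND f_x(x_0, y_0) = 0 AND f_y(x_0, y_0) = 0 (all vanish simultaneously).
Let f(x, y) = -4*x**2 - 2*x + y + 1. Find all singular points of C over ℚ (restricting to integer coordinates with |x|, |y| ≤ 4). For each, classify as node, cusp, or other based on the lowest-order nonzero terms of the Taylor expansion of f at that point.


No singular points in the scanned grid; C is smooth there.

Compute partial derivatives:
  f_x = -8*x - 2.
  f_y = 1.
f_y = 1 is a nonzero constant, so f_y never vanishes: no point (x, y) can satisfy f = f_x = f_y = 0. In particular no (x, y) ∈ {−4, ..., 4}² is singular; the curve is smooth.


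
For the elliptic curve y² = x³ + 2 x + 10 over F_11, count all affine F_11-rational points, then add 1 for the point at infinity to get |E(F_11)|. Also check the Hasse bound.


Affine points = {(2, 0), (4, 4), (4, 7), (7, 2), (7, 9), (9, 3), (9, 8)}; affine count = 7; |E(F_11)| = 8.

Discriminant check: Δ ∝ 4a³ + 27b² = 4·2³ + 27·10² = 4·8 + 27·100 ≡ 4 (mod 11). Nonzero ⇒ E is nonsingular.
For each x ∈ F_11, compute rhs = x³ + 2·x + 10 mod 11, then count y ∈ F_11 with y² ≡ rhs.
  x = 0: rhs = 10, matching y values: none (0 points).
  x = 1: rhs = 2, matching y values: none (0 points).
  x = 2: rhs = 0, matching y values: 0 (1 points).
  x = 3: rhs = 10, matching y values: none (0 points).
  x = 4: rhs = 5, matching y values: 4, 7 (2 points).
  x = 5: rhs = 2, matching y values: none (0 points).
  x = 6: rhs = 7, matching y values: none (0 points).
  x = 7: rhs = 4, matching y values: 2, 9 (2 points).
  x = 8: rhs = 10, matching y values: none (0 points).
  x = 9: rhs = 9, matching y values: 3, 8 (2 points).
  x = 10: rhs = 7, matching y values: none (0 points).
Total affine count: 7.
Full point count |E(F_11)| = 7 + 1 = 8.
Hasse bound: |8 − (11+1)| = |-4| = 4 ≤ 2√11 ≈ 6.6332 ✓.


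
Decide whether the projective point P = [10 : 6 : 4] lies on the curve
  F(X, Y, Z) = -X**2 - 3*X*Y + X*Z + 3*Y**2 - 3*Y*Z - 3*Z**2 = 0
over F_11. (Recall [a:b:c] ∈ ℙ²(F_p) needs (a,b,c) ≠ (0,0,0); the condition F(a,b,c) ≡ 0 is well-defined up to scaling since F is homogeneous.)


F(10,6,4) ≡ 1 (mod 11); P is NOT on the curve.

Evaluate F(10, 6, 4) term-by-term (mod 11).
  -X**2 ↦ -1·100·1·1 = -100
  -3*X*Y ↦ -3·10·6·1 = -180
  X*Z ↦ 1·10·1·4 = 40
  3*Y**2 ↦ 3·1·36·1 = 108
  -3*Y*Z ↦ -3·1·6·4 = -72
  -3*Z**2 ↦ -3·1·1·16 = -48
Sum: F(10, 6, 4) = (-100) + (-180) + (40) + (108) + (-72) + (-48) = -252.
Reducing mod 11: -252 ≡ 1 (mod 11).
Since F(a, b, c) ≡ 1 ≠ 0 (mod 11), P does NOT lie on the curve.


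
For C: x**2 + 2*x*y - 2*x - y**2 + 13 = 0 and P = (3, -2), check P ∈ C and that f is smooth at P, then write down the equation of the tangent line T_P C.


Tangent line at P: 10*y + 20 = 0.

Step 1: f(3, -2) = 0, so P lies on C.
Step 2: partial derivatives
  f_x(x, y) = 2*x + 2*y - 2, f_y(x, y) = 2*x - 2*y.
  f_x(P) = 0, f_y(P) = 10 (gradient nonzero, so P is smooth).
Step 3: tangent line at P: 0·(x − 3) + 10·(y − -2) = 0.
Expanding: 10*y + 20 = 0.


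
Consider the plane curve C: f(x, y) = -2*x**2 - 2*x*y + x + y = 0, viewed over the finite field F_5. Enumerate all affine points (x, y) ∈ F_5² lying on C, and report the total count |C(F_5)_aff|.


Affine F_5-points: {(0, 0), (1, 4), (2, 3), (3, 0), (3, 1), (3, 2), (3, 3), (3, 4), (4, 1)}; count = 9.

For each of the 25 pairs (x, y) ∈ F_5², evaluate f(x, y) mod 5. Record the zeros.
  x = 0: [0↦0, 1↦1, 2↦2, 3↦3, 4↦4]  zeros at y ∈ {0}
  x = 1: [0↦4, 1↦3, 2↦2, 3↦1, 4↦0]  zeros at y ∈ {4}
  x = 2: [0↦4, 1↦1, 2↦3, 3↦0, 4↦2]  zeros at y ∈ {3}
  x = 3: [0↦0, 1↦0, 2↦0, 3↦0, 4↦0]  zeros at y ∈ {0, 1, 2, 3, 4}
  x = 4: [0↦2, 1↦0, 2↦3, 3↦1, 4↦4]  zeros at y ∈ {1}
Collecting zeros: affine points = {(0, 0), (1, 4), (2, 3), (3, 0), (3, 1), (3, 2), (3, 3), (3, 4), (4, 1)}.
Total count |C(F_5)_aff| = 9.


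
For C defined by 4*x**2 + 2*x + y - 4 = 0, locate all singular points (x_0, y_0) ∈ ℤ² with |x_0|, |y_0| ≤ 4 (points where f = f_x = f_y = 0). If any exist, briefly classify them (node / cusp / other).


No singular points in the scanned grid; C is smooth there.

Compute partial derivatives:
  f_x = 8*x + 2.
  f_y = 1.
f_y = 1 is a nonzero constant, so f_y never vanishes: no point (x, y) can satisfy f = f_x = f_y = 0. In particular no (x, y) ∈ {−4, ..., 4}² is singular; the curve is smooth.


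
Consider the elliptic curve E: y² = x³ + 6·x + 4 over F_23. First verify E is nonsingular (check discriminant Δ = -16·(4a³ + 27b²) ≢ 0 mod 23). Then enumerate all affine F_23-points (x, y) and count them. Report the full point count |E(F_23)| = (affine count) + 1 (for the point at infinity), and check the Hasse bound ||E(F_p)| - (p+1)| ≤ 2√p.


Affine points = {(0, 2), (0, 21), (2, 1), (2, 22), (3, 7), (3, 16), (4, 0), (6, 7), (6, 16), (8, 9), (8, 14), (10, 11), (10, 12), (13, 5), (13, 18), (14, 7), (14, 16), (19, 10), (19, 13)}; affine count = 19; |E(F_23)| = 20.

Discriminant check: Δ ∝ 4a³ + 27b² = 4·6³ + 27·4² = 4·216 + 27·16 ≡ 8 (mod 23). Nonzero ⇒ E is nonsingular.
For each x ∈ F_23, compute rhs = x³ + 6·x + 4 mod 23, then count y ∈ F_23 with y² ≡ rhs.
  x = 0: rhs = 4, matching y values: 2, 21 (2 points).
  x = 1: rhs = 11, matching y values: none (0 points).
  x = 2: rhs = 1, matching y values: 1, 22 (2 points).
  x = 3: rhs = 3, matching y values: 7, 16 (2 points).
  x = 4: rhs = 0, matching y values: 0 (1 points).
  x = 5: rhs = 21, matching y values: none (0 points).
  x = 6: rhs = 3, matching y values: 7, 16 (2 points).
  x = 7: rhs = 21, matching y values: none (0 points).
  x = 8: rhs = 12, matching y values: 9, 14 (2 points).
  x = 9: rhs = 5, matching y values: none (0 points).
  x = 10: rhs = 6, matching y values: 11, 12 (2 points).
  x = 11: rhs = 21, matching y values: none (0 points).
  x = 12: rhs = 10, matching y values: none (0 points).
  x = 13: rhs = 2, matching y values: 5, 18 (2 points).
  x = 14: rhs = 3, matching y values: 7, 16 (2 points).
  x = 15: rhs = 19, matching y values: none (0 points).
  x = 16: rhs = 10, matching y values: none (0 points).
  x = 17: rhs = 5, matching y values: none (0 points).
  x = 18: rhs = 10, matching y values: none (0 points).
  x = 19: rhs = 8, matching y values: 10, 13 (2 points).
  x = 20: rhs = 5, matching y values: none (0 points).
  x = 21: rhs = 7, matching y values: none (0 points).
  x = 22: rhs = 20, matching y values: none (0 points).
Total affine count: 19.
Full point count |E(F_23)| = 19 + 1 = 20.
Hasse bound: |20 − (23+1)| = |-4| = 4 ≤ 2√23 ≈ 9.5917 ✓.


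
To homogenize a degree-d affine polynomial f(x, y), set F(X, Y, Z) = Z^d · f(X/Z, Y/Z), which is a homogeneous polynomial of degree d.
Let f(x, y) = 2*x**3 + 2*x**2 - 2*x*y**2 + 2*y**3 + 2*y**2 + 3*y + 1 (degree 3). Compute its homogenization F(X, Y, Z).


F(X, Y, Z) = 2*X**3 + 2*X**2*Z - 2*X*Y**2 + 2*Y**3 + 2*Y**2*Z + 3*Y*Z**2 + Z**3

deg(f) = 3.
Substitute x = X/Z, y = Y/Z into f, then multiply by Z^3.
  monomial 2·x^3·y^0 ↦ 2·X^3·Y^0·Z^0.
  monomial 2·x^2·y^0 ↦ 2·X^2·Y^0·Z^1.
  monomial -2·x^1·y^2 ↦ -2·X^1·Y^2·Z^0.
  monomial 2·x^0·y^3 ↦ 2·X^0·Y^3·Z^0.
  monomial 2·x^0·y^2 ↦ 2·X^0·Y^2·Z^1.
  monomial 3·x^0·y^1 ↦ 3·X^0·Y^1·Z^2.
  monomial 1·x^0·y^0 ↦ 1·X^0·Y^0·Z^3.
Collecting: F(X, Y, Z) = 2*X**3 + 2*X**2*Z - 2*X*Y**2 + 2*Y**3 + 2*Y**2*Z + 3*Y*Z**2 + Z**3.


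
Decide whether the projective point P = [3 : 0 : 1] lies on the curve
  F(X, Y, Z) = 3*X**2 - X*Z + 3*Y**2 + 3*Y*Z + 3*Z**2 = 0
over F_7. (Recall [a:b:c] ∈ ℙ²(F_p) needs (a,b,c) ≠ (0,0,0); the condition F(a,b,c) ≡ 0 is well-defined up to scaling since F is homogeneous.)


F(3,0,1) ≡ 6 (mod 7); P is NOT on the curve.

Evaluate F(3, 0, 1) term-by-term (mod 7).
  3*X**2 ↦ 3·9·1·1 = 27
  -X*Z ↦ -1·3·1·1 = -3
  3*Y**2 ↦ 3·1·0·1 = 0
  3*Y*Z ↦ 3·1·0·1 = 0
  3*Z**2 ↦ 3·1·1·1 = 3
Sum: F(3, 0, 1) = (27) + (-3) + (0) + (0) + (3) = 27.
Reducing mod 7: 27 ≡ 6 (mod 7).
Since F(a, b, c) ≡ 6 ≠ 0 (mod 7), P does NOT lie on the curve.


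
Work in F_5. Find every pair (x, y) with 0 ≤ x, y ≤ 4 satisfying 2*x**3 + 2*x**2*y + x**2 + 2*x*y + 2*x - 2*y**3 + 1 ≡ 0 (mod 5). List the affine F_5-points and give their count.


Affine F_5-points: {(0, 2), (2, 0), (2, 1), (2, 4), (3, 0), (4, 4)}; count = 6.

For each of the 25 pairs (x, y) ∈ F_5², evaluate f(x, y) mod 5. Record the zeros.
  x = 0: [0↦1, 1↦4, 2↦0, 3↦2, 4↦3]  zeros at y ∈ {2}
  x = 1: [0↦1, 1↦3, 2↦3, 3↦4, 4↦4]  zeros at y ∈ ∅
  x = 2: [0↦0, 1↦0, 2↦3, 3↦2, 4↦0]  zeros at y ∈ {0, 1, 4}
  x = 3: [0↦0, 1↦2, 2↦2, 3↦3, 4↦3]  zeros at y ∈ {0}
  x = 4: [0↦3, 1↦1, 2↦2, 3↦4, 4↦0]  zeros at y ∈ {4}
Collecting zeros: affine points = {(0, 2), (2, 0), (2, 1), (2, 4), (3, 0), (4, 4)}.
Total count |C(F_5)_aff| = 6.


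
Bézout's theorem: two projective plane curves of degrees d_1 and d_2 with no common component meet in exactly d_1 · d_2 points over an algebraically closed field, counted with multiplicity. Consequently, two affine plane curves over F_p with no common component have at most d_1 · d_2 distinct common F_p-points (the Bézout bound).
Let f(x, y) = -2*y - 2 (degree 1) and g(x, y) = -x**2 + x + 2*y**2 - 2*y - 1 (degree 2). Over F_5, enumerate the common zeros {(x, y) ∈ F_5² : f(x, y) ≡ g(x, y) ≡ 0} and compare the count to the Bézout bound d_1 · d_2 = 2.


Common zeros: ∅; count = 0; Bézout bound = 2.

deg(f) = 1, deg(g) = 2, so Bézout bound = 2.
Scan x ∈ F_5. For each x, list the y ∈ F_5 with f(x, y) ≡ 0 and those with g(x, y) ≡ 0 (mod 5); the common zeros in that column are the intersection.
  x = 0: f ≡ 0 at y ∈ {4}; g ≡ 0 at y ∈ ∅; common: ∅.
  x = 1: f ≡ 0 at y ∈ {4}; g ≡ 0 at y ∈ ∅; common: ∅.
  x = 2: f ≡ 0 at y ∈ {4}; g ≡ 0 at y ∈ ∅; common: ∅.
  x = 3: f ≡ 0 at y ∈ {4}; g ≡ 0 at y ∈ {3}; common: ∅.
  x = 4: f ≡ 0 at y ∈ {4}; g ≡ 0 at y ∈ ∅; common: ∅.
Collecting: common zeros = ∅, so the count is 0.
Comparison with the Bézout bound: 0 ≤ 2 = deg(f)·deg(g), as expected for curves with no common component (the affine F_5-count falls short of the bound because intersections may lie at infinity, over extension fields, or carry multiplicity).


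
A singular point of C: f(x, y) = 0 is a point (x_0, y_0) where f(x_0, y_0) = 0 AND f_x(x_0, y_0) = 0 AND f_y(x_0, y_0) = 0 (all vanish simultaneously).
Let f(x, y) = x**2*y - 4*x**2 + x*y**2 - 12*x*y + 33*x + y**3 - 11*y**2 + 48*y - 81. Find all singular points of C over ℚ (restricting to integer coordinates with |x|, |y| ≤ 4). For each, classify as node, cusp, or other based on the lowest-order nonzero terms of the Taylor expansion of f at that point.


Singular points: {(3, 3)}; classification: node.

Compute partial derivatives:
  f_x = 2*x*y - 8*x + y**2 - 12*y + 33.
  f_y = x**2 + 2*x*y - 12*x + 3*y**2 - 22*y + 48.
Scan x_0 ∈ {−4, ..., 4}. For each x_0, f_y(x_0, y) is a polynomial in y; find its integer roots y ∈ {−4, ..., 4}, then test f_x and f at those candidates.
  x = -4: f_y(-4, y) = 3*y**2 - 30*y + 112; no integer root y with |y| ≤ 4.
  x = -3: f_y(-3, y) = 3*y**2 - 28*y + 93; no integer root y with |y| ≤ 4.
  x = -2: f_y(-2, y) = 3*y**2 - 26*y + 76; no integer root y with |y| ≤ 4.
  x = -1: f_y(-1, y) = 3*y**2 - 24*y + 61; no integer root y with |y| ≤ 4.
  x = 0: f_y(0, y) = 3*y**2 - 22*y + 48; no integer root y with |y| ≤ 4.
  x = 1: f_y(1, y) = 3*y**2 - 20*y + 37; no integer root y with |y| ≤ 4.
  x = 2: f_y(2, y) = 3*y**2 - 18*y + 28; no integer root y with |y| ≤ 4.
  x = 3: f_y(3, y) = 3*y**2 - 16*y + 21; vanishes at y ∈ {3}. (3, 3): f_x = 0, f = 0 — SINGULAR.
  x = 4: f_y(4, y) = 3*y**2 - 14*y + 16; vanishes at y ∈ {2}. (4, 2): f_x = -3 ≠ 0.
Only singular point on the grid: (3, 3).
Classify: substitute x = 3 + u, y = 3 + v and expand: f = u**2*v - u**2 + u*v**2 + v**3 + v**2.
No constant or linear terms (consistent with a singular point). Quadratic part: -u**2 + v**2. Cubic part: u**2*v + u*v**2 + v**3.
The quadratic part v**2 - u**2 = (v − u)(v + u) splits into two distinct linear factors, so there are two distinct tangent lines y − 3 = ±(x − 3) — this is a node (ordinary double point).
Classification: node.


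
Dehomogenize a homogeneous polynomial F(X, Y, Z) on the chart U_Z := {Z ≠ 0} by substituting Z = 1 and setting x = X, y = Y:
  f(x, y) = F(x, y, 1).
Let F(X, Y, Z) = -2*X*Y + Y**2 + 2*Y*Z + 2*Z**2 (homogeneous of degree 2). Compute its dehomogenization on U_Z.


f(x, y) = -2*x*y + y**2 + 2*y + 2

On U_Z we set Z = 1. Each monomial c·X^i·Y^j·Z^k in F becomes c·x^i·y^j·1^k = c·x^i·y^j.
Substituting Z = 1: F(X, Y, 1) = -2*x*y + y**2 + 2*y + 2.
Note: deg(f) ≤ deg(F) = 2; strict inequality happens when F is divisible by Z (lost terms).


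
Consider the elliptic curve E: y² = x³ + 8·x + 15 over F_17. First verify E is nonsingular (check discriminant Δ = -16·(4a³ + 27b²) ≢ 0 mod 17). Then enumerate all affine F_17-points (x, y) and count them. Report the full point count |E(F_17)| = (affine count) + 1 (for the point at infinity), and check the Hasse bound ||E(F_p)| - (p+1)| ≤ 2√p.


Affine points = {(0, 7), (0, 10), (3, 7), (3, 10), (4, 3), (4, 14), (8, 8), (8, 9), (9, 0), (13, 2), (13, 15), (14, 7), (14, 10), (15, 5), (15, 12)}; affine count = 15; |E(F_17)| = 16.

Discriminant check: Δ ∝ 4a³ + 27b² = 4·8³ + 27·15² = 4·512 + 27·225 ≡ 14 (mod 17). Nonzero ⇒ E is nonsingular.
For each x ∈ F_17, compute rhs = x³ + 8·x + 15 mod 17, then count y ∈ F_17 with y² ≡ rhs.
  x = 0: rhs = 15, matching y values: 7, 10 (2 points).
  x = 1: rhs = 7, matching y values: none (0 points).
  x = 2: rhs = 5, matching y values: none (0 points).
  x = 3: rhs = 15, matching y values: 7, 10 (2 points).
  x = 4: rhs = 9, matching y values: 3, 14 (2 points).
  x = 5: rhs = 10, matching y values: none (0 points).
  x = 6: rhs = 7, matching y values: none (0 points).
  x = 7: rhs = 6, matching y values: none (0 points).
  x = 8: rhs = 13, matching y values: 8, 9 (2 points).
  x = 9: rhs = 0, matching y values: 0 (1 points).
  x = 10: rhs = 7, matching y values: none (0 points).
  x = 11: rhs = 6, matching y values: none (0 points).
  x = 12: rhs = 3, matching y values: none (0 points).
  x = 13: rhs = 4, matching y values: 2, 15 (2 points).
  x = 14: rhs = 15, matching y values: 7, 10 (2 points).
  x = 15: rhs = 8, matching y values: 5, 12 (2 points).
  x = 16: rhs = 6, matching y values: none (0 points).
Total affine count: 15.
Full point count |E(F_17)| = 15 + 1 = 16.
Hasse bound: |16 − (17+1)| = |-2| = 2 ≤ 2√17 ≈ 8.2462 ✓.


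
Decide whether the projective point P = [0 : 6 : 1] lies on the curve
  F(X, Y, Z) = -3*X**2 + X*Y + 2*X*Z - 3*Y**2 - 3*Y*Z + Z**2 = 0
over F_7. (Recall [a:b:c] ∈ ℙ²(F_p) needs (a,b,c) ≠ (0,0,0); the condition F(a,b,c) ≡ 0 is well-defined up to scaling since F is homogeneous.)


F(0,6,1) ≡ 1 (mod 7); P is NOT on the curve.

Evaluate F(0, 6, 1) term-by-term (mod 7).
  -3*X**2 ↦ -3·0·1·1 = 0
  X*Y ↦ 1·0·6·1 = 0
  2*X*Z ↦ 2·0·1·1 = 0
  -3*Y**2 ↦ -3·1·36·1 = -108
  -3*Y*Z ↦ -3·1·6·1 = -18
  Z**2 ↦ 1·1·1·1 = 1
Sum: F(0, 6, 1) = (0) + (0) + (0) + (-108) + (-18) + (1) = -125.
Reducing mod 7: -125 ≡ 1 (mod 7).
Since F(a, b, c) ≡ 1 ≠ 0 (mod 7), P does NOT lie on the curve.


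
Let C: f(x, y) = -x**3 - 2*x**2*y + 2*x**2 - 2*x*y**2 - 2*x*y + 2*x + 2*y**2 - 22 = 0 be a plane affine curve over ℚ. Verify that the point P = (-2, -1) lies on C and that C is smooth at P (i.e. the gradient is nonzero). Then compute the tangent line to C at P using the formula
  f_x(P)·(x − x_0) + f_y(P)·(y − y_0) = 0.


Tangent line at P: -26*x - 16*y - 68 = 0.

Step 1: f(-2, -1) = 0, so P lies on C.
Step 2: partial derivatives
  f_x(x, y) = -3*x**2 - 4*x*y + 4*x - 2*y**2 - 2*y + 2, f_y(x, y) = -2*x**2 - 4*x*y - 2*x + 4*y.
  f_x(P) = -26, f_y(P) = -16 (gradient nonzero, so P is smooth).
Step 3: tangent line at P: -26·(x − -2) + -16·(y − -1) = 0.
Expanding: -26*x - 16*y - 68 = 0.


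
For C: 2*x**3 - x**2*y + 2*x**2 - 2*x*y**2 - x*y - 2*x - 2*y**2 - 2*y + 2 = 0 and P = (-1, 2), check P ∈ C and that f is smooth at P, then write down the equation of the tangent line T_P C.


Tangent line at P: -6*x - 2*y - 2 = 0.

Step 1: f(-1, 2) = 0, so P lies on C.
Step 2: partial derivatives
  f_x(x, y) = 6*x**2 - 2*x*y + 4*x - 2*y**2 - y - 2, f_y(x, y) = -x**2 - 4*x*y - x - 4*y - 2.
  f_x(P) = -6, f_y(P) = -2 (gradient nonzero, so P is smooth).
Step 3: tangent line at P: -6·(x − -1) + -2·(y − 2) = 0.
Expanding: -6*x - 2*y - 2 = 0.


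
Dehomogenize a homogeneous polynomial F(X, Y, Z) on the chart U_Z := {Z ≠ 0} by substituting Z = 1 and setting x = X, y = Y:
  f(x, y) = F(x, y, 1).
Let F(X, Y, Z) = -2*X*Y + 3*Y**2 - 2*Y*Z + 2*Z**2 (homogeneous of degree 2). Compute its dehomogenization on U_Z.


f(x, y) = -2*x*y + 3*y**2 - 2*y + 2

On U_Z we set Z = 1. Each monomial c·X^i·Y^j·Z^k in F becomes c·x^i·y^j·1^k = c·x^i·y^j.
Substituting Z = 1: F(X, Y, 1) = -2*x*y + 3*y**2 - 2*y + 2.
Note: deg(f) ≤ deg(F) = 2; strict inequality happens when F is divisible by Z (lost terms).


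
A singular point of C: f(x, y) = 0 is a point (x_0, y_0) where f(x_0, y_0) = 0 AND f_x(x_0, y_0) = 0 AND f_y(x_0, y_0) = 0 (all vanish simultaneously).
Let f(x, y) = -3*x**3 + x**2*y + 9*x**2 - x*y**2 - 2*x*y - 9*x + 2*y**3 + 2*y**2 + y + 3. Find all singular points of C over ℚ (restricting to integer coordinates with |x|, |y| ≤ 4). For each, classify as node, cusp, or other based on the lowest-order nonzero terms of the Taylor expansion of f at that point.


Singular points: {(1, 0)}; classification: cusp.

Compute partial derivatives:
  f_x = -9*x**2 + 2*x*y + 18*x - y**2 - 2*y - 9.
  f_y = x**2 - 2*x*y - 2*x + 6*y**2 + 4*y + 1.
Scan x_0 ∈ {−4, ..., 4}. For each x_0, f_y(x_0, y) is a polynomial in y; find its integer roots y ∈ {−4, ..., 4}, then test f_x and f at those candidates.
  x = -4: f_y(-4, y) = 6*y**2 + 12*y + 25; no integer root y with |y| ≤ 4.
  x = -3: f_y(-3, y) = 6*y**2 + 10*y + 16; no integer root y with |y| ≤ 4.
  x = -2: f_y(-2, y) = 6*y**2 + 8*y + 9; no integer root y with |y| ≤ 4.
  x = -1: f_y(-1, y) = 6*y**2 + 6*y + 4; no integer root y with |y| ≤ 4.
  x = 0: f_y(0, y) = 6*y**2 + 4*y + 1; no integer root y with |y| ≤ 4.
  x = 1: f_y(1, y) = 6*y**2 + 2*y; vanishes at y ∈ {0}. (1, 0): f_x = 0, f = 0 — SINGULAR.
  x = 2: f_y(2, y) = 6*y**2 + 1; no integer root y with |y| ≤ 4.
  x = 3: f_y(3, y) = 6*y**2 - 2*y + 4; no integer root y with |y| ≤ 4.
  x = 4: f_y(4, y) = 6*y**2 - 4*y + 9; no integer root y with |y| ≤ 4.
Only singular point on the grid: (1, 0).
Classify: substitute x = 1 + u, y = 0 + v and expand: f = -3*u**3 + u**2*v - u*v**2 + 2*v**3 + v**2.
No constant or linear terms (consistent with a singular point). Quadratic part: v**2. Cubic part: -3*u**3 + u**2*v - u*v**2 + 2*v**3.
The quadratic part v**2 is a perfect square, so there is a single (double) tangent line v = 0, i.e. y = 0. Restricting the cubic part to that line (v = 0) leaves -3*u**3 ≠ 0, so f is not divisible by v and the branch is v² ≈ 3*u**3 to lowest order — this is a cusp.
Classification: cusp.


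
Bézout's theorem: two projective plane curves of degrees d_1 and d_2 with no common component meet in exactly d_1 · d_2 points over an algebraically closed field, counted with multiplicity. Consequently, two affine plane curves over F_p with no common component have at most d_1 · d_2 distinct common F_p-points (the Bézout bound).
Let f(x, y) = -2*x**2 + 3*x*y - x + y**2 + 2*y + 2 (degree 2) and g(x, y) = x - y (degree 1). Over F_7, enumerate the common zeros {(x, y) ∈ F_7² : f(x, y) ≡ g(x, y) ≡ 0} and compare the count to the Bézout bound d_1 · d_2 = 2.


Common zeros: ∅; count = 0; Bézout bound = 2.

deg(f) = 2, deg(g) = 1, so Bézout bound = 2.
Scan x ∈ F_7. For each x, list the y ∈ F_7 with f(x, y) ≡ 0 and those with g(x, y) ≡ 0 (mod 7); the common zeros in that column are the intersection.
  x = 0: f ≡ 0 at y ∈ ∅; g ≡ 0 at y ∈ {0}; common: ∅.
  x = 1: f ≡ 0 at y ∈ {4, 5}; g ≡ 0 at y ∈ {1}; common: ∅.
  x = 2: f ≡ 0 at y ∈ ∅; g ≡ 0 at y ∈ {2}; common: ∅.
  x = 3: f ≡ 0 at y ∈ {1, 2}; g ≡ 0 at y ∈ {3}; common: ∅.
  x = 4: f ≡ 0 at y ∈ ∅; g ≡ 0 at y ∈ {4}; common: ∅.
  x = 5: f ≡ 0 at y ∈ {1, 3}; g ≡ 0 at y ∈ {5}; common: ∅.
  x = 6: f ≡ 0 at y ∈ {3, 5}; g ≡ 0 at y ∈ {6}; common: ∅.
Collecting: common zeros = ∅, so the count is 0.
Comparison with the Bézout bound: 0 ≤ 2 = deg(f)·deg(g), as expected for curves with no common component (the affine F_7-count falls short of the bound because intersections may lie at infinity, over extension fields, or carry multiplicity).


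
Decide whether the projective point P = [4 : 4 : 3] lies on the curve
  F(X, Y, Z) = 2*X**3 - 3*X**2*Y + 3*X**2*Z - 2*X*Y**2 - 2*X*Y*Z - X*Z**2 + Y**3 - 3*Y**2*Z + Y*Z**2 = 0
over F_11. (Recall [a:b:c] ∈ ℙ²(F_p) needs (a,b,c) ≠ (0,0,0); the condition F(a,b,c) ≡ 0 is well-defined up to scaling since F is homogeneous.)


F(4,4,3) ≡ 7 (mod 11); P is NOT on the curve.

Evaluate F(4, 4, 3) term-by-term (mod 11).
  2*X**3 ↦ 2·64·1·1 = 128
  -3*X**2*Y ↦ -3·16·4·1 = -192
  3*X**2*Z ↦ 3·16·1·3 = 144
  -2*X*Y**2 ↦ -2·4·16·1 = -128
  -2*X*Y*Z ↦ -2·4·4·3 = -96
  -X*Z**2 ↦ -1·4·1·9 = -36
  Y**3 ↦ 1·1·64·1 = 64
  -3*Y**2*Z ↦ -3·1·16·3 = -144
  Y*Z**2 ↦ 1·1·4·9 = 36
Sum: F(4, 4, 3) = (128) + (-192) + (144) + (-128) + (-96) + (-36) + (64) + (-144) + (36) = -224.
Reducing mod 11: -224 ≡ 7 (mod 11).
Since F(a, b, c) ≡ 7 ≠ 0 (mod 11), P does NOT lie on the curve.


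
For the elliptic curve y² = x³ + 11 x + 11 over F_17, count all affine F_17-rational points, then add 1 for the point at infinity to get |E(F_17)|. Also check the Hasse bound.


Affine points = {(4, 0), (5, 2), (5, 15), (6, 2), (6, 15), (8, 4), (8, 13), (10, 4), (10, 13), (11, 1), (11, 16), (12, 1), (12, 16), (14, 6), (14, 11), (15, 7), (15, 10), (16, 4), (16, 13)}; affine count = 19; |E(F_17)| = 20.

Discriminant check: Δ ∝ 4a³ + 27b² = 4·11³ + 27·11² = 4·1331 + 27·121 ≡ 6 (mod 17). Nonzero ⇒ E is nonsingular.
For each x ∈ F_17, compute rhs = x³ + 11·x + 11 mod 17, then count y ∈ F_17 with y² ≡ rhs.
  x = 0: rhs = 11, matching y values: none (0 points).
  x = 1: rhs = 6, matching y values: none (0 points).
  x = 2: rhs = 7, matching y values: none (0 points).
  x = 3: rhs = 3, matching y values: none (0 points).
  x = 4: rhs = 0, matching y values: 0 (1 points).
  x = 5: rhs = 4, matching y values: 2, 15 (2 points).
  x = 6: rhs = 4, matching y values: 2, 15 (2 points).
  x = 7: rhs = 6, matching y values: none (0 points).
  x = 8: rhs = 16, matching y values: 4, 13 (2 points).
  x = 9: rhs = 6, matching y values: none (0 points).
  x = 10: rhs = 16, matching y values: 4, 13 (2 points).
  x = 11: rhs = 1, matching y values: 1, 16 (2 points).
  x = 12: rhs = 1, matching y values: 1, 16 (2 points).
  x = 13: rhs = 5, matching y values: none (0 points).
  x = 14: rhs = 2, matching y values: 6, 11 (2 points).
  x = 15: rhs = 15, matching y values: 7, 10 (2 points).
  x = 16: rhs = 16, matching y values: 4, 13 (2 points).
Total affine count: 19.
Full point count |E(F_17)| = 19 + 1 = 20.
Hasse bound: |20 − (17+1)| = |2| = 2 ≤ 2√17 ≈ 8.2462 ✓.


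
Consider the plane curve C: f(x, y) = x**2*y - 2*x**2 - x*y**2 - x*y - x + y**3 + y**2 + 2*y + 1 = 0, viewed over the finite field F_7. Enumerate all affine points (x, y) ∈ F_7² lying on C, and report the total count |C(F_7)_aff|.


Affine F_7-points: {(0, 5), (1, 4), (1, 5), (2, 3), (4, 0), (4, 3), (5, 1), (6, 0), (6, 1), (6, 4)}; count = 10.

For each of the 49 pairs (x, y) ∈ F_7², evaluate f(x, y) mod 7. Record the zeros.
  x = 0: [0↦1, 1↦5, 2↦3, 3↦1, 4↦5, 5↦0, 6↦6]  zeros at y ∈ {5}
  x = 1: [0↦5, 1↦1, 2↦3, 3↦3, 4↦0, 5↦0, 6↦2]  zeros at y ∈ {4, 5}
  x = 2: [0↦5, 1↦2, 2↦3, 3↦0, 4↦6, 5↦6, 6↦6]  zeros at y ∈ {3}
  x = 3: [0↦1, 1↦1, 2↦3, 3↦6, 4↦2, 5↦4, 6↦4]  zeros at y ∈ ∅
  x = 4: [0↦0, 1↦5, 2↦3, 3↦0, 4↦2, 5↦1, 6↦3]  zeros at y ∈ {0, 3}
  x = 5: [0↦2, 1↦0, 2↦3, 3↦3, 4↦6, 5↦4, 6↦3]  zeros at y ∈ {1}
  x = 6: [0↦0, 1↦0, 2↦3, 3↦1, 4↦0, 5↦6, 6↦4]  zeros at y ∈ {0, 1, 4}
Collecting zeros: affine points = {(0, 5), (1, 4), (1, 5), (2, 3), (4, 0), (4, 3), (5, 1), (6, 0), (6, 1), (6, 4)}.
Total count |C(F_7)_aff| = 10.


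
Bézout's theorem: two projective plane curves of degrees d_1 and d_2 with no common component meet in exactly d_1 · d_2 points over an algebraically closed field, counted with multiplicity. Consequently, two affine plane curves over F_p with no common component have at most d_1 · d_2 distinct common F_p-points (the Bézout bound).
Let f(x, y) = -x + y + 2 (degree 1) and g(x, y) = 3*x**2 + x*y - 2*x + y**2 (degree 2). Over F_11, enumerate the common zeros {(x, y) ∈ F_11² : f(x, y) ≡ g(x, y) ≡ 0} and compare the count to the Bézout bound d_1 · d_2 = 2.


Common zeros: ∅; count = 0; Bézout bound = 2.

deg(f) = 1, deg(g) = 2, so Bézout bound = 2.
Scan x ∈ F_11. For each x, list the y ∈ F_11 with f(x, y) ≡ 0 and those with g(x, y) ≡ 0 (mod 11); the common zeros in that column are the intersection.
  x = 0: f ≡ 0 at y ∈ {9}; g ≡ 0 at y ∈ {0}; common: ∅.
  x = 1: f ≡ 0 at y ∈ {10}; g ≡ 0 at y ∈ ∅; common: ∅.
  x = 2: f ≡ 0 at y ∈ {0}; g ≡ 0 at y ∈ {1, 8}; common: ∅.
  x = 3: f ≡ 0 at y ∈ {1}; g ≡ 0 at y ∈ ∅; common: ∅.
  x = 4: f ≡ 0 at y ∈ {2}; g ≡ 0 at y ∈ ∅; common: ∅.
  x = 5: f ≡ 0 at y ∈ {3}; g ≡ 0 at y ∈ ∅; common: ∅.
  x = 6: f ≡ 0 at y ∈ {4}; g ≡ 0 at y ∈ {7, 9}; common: ∅.
  x = 7: f ≡ 0 at y ∈ {5}; g ≡ 0 at y ∈ {7, 8}; common: ∅.
  x = 8: f ≡ 0 at y ∈ {6}; g ≡ 0 at y ∈ {0, 3}; common: ∅.
  x = 9: f ≡ 0 at y ∈ {7}; g ≡ 0 at y ∈ ∅; common: ∅.
  x = 10: f ≡ 0 at y ∈ {8}; g ≡ 0 at y ∈ {3, 9}; common: ∅.
Collecting: common zeros = ∅, so the count is 0.
Comparison with the Bézout bound: 0 ≤ 2 = deg(f)·deg(g), as expected for curves with no common component (the affine F_11-count falls short of the bound because intersections may lie at infinity, over extension fields, or carry multiplicity).


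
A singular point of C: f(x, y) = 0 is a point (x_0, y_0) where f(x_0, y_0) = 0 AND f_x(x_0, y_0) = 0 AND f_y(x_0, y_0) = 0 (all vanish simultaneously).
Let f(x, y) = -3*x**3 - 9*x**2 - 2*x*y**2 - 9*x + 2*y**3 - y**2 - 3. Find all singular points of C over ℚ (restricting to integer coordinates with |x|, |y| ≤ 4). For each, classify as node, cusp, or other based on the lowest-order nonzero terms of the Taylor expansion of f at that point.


Singular points: {(-1, 0)}; classification: cusp.

Compute partial derivatives:
  f_x = -9*x**2 - 18*x - 2*y**2 - 9.
  f_y = -4*x*y + 6*y**2 - 2*y.
Scan x_0 ∈ {−4, ..., 4}. For each x_0, f_y(x_0, y) is a polynomial in y; find its integer roots y ∈ {−4, ..., 4}, then test f_x and f at those candidates.
  x = -4: f_y(-4, y) = 6*y**2 + 14*y; vanishes at y ∈ {0}. (-4, 0): f_x = -81 ≠ 0.
  x = -3: f_y(-3, y) = 6*y**2 + 10*y; vanishes at y ∈ {0}. (-3, 0): f_x = -36 ≠ 0.
  x = -2: f_y(-2, y) = 6*y**2 + 6*y; vanishes at y ∈ {-1, 0}. (-2, -1): f_x = -11 ≠ 0; (-2, 0): f_x = -9 ≠ 0.
  x = -1: f_y(-1, y) = 6*y**2 + 2*y; vanishes at y ∈ {0}. (-1, 0): f_x = 0, f = 0 — SINGULAR.
  x = 0: f_y(0, y) = 6*y**2 - 2*y; vanishes at y ∈ {0}. (0, 0): f_x = -9 ≠ 0.
  x = 1: f_y(1, y) = 6*y**2 - 6*y; vanishes at y ∈ {0, 1}. (1, 0): f_x = -36 ≠ 0; (1, 1): f_x = -38 ≠ 0.
  x = 2: f_y(2, y) = 6*y**2 - 10*y; vanishes at y ∈ {0}. (2, 0): f_x = -81 ≠ 0.
  x = 3: f_y(3, y) = 6*y**2 - 14*y; vanishes at y ∈ {0}. (3, 0): f_x = -144 ≠ 0.
  x = 4: f_y(4, y) = 6*y**2 - 18*y; vanishes at y ∈ {0, 3}. (4, 0): f_x = -225 ≠ 0; (4, 3): f_x = -243 ≠ 0.
Only singular point on the grid: (-1, 0).
Classify: substitute x = -1 + u, y = 0 + v and expand: f = -3*u**3 - 2*u*v**2 + 2*v**3 + v**2.
No constant or linear terms (consistent with a singular point). Quadratic part: v**2. Cubic part: -3*u**3 - 2*u*v**2 + 2*v**3.
The quadratic part v**2 is a perfect square, so there is a single (double) tangent line v = 0, i.e. y = 0. Restricting the cubic part to that line (v = 0) leaves -3*u**3 ≠ 0, so f is not divisible by v and the branch is v² ≈ 3*u**3 to lowest order — this is a cusp.
Classification: cusp.


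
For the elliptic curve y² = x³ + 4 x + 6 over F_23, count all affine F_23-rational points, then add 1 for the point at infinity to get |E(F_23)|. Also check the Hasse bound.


Affine points = {(0, 11), (0, 12), (5, 6), (5, 17), (6, 4), (6, 19), (7, 3), (7, 20), (9, 9), (9, 14), (11, 1), (11, 22), (13, 1), (13, 22), (14, 0), (16, 7), (16, 16), (19, 8), (19, 15), (20, 6), (20, 17), (21, 6), (21, 17), (22, 1), (22, 22)}; affine count = 25; |E(F_23)| = 26.

Discriminant check: Δ ∝ 4a³ + 27b² = 4·4³ + 27·6² = 4·64 + 27·36 ≡ 9 (mod 23). Nonzero ⇒ E is nonsingular.
For each x ∈ F_23, compute rhs = x³ + 4·x + 6 mod 23, then count y ∈ F_23 with y² ≡ rhs.
  x = 0: rhs = 6, matching y values: 11, 12 (2 points).
  x = 1: rhs = 11, matching y values: none (0 points).
  x = 2: rhs = 22, matching y values: none (0 points).
  x = 3: rhs = 22, matching y values: none (0 points).
  x = 4: rhs = 17, matching y values: none (0 points).
  x = 5: rhs = 13, matching y values: 6, 17 (2 points).
  x = 6: rhs = 16, matching y values: 4, 19 (2 points).
  x = 7: rhs = 9, matching y values: 3, 20 (2 points).
  x = 8: rhs = 21, matching y values: none (0 points).
  x = 9: rhs = 12, matching y values: 9, 14 (2 points).
  x = 10: rhs = 11, matching y values: none (0 points).
  x = 11: rhs = 1, matching y values: 1, 22 (2 points).
  x = 12: rhs = 11, matching y values: none (0 points).
  x = 13: rhs = 1, matching y values: 1, 22 (2 points).
  x = 14: rhs = 0, matching y values: 0 (1 points).
  x = 15: rhs = 14, matching y values: none (0 points).
  x = 16: rhs = 3, matching y values: 7, 16 (2 points).
  x = 17: rhs = 19, matching y values: none (0 points).
  x = 18: rhs = 22, matching y values: none (0 points).
  x = 19: rhs = 18, matching y values: 8, 15 (2 points).
  x = 20: rhs = 13, matching y values: 6, 17 (2 points).
  x = 21: rhs = 13, matching y values: 6, 17 (2 points).
  x = 22: rhs = 1, matching y values: 1, 22 (2 points).
Total affine count: 25.
Full point count |E(F_23)| = 25 + 1 = 26.
Hasse bound: |26 − (23+1)| = |2| = 2 ≤ 2√23 ≈ 9.5917 ✓.


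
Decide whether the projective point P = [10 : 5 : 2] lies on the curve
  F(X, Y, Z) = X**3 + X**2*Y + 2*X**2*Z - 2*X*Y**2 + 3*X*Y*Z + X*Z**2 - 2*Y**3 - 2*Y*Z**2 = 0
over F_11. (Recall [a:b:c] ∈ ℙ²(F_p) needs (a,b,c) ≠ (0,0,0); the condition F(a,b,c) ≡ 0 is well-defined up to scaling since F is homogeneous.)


F(10,5,2) ≡ 9 (mod 11); P is NOT on the curve.

Evaluate F(10, 5, 2) term-by-term (mod 11).
  X**3 ↦ 1·1000·1·1 = 1000
  X**2*Y ↦ 1·100·5·1 = 500
  2*X**2*Z ↦ 2·100·1·2 = 400
  -2*X*Y**2 ↦ -2·10·25·1 = -500
  3*X*Y*Z ↦ 3·10·5·2 = 300
  X*Z**2 ↦ 1·10·1·4 = 40
  -2*Y**3 ↦ -2·1·125·1 = -250
  -2*Y*Z**2 ↦ -2·1·5·4 = -40
Sum: F(10, 5, 2) = (1000) + (500) + (400) + (-500) + (300) + (40) + (-250) + (-40) = 1450.
Reducing mod 11: 1450 ≡ 9 (mod 11).
Since F(a, b, c) ≡ 9 ≠ 0 (mod 11), P does NOT lie on the curve.


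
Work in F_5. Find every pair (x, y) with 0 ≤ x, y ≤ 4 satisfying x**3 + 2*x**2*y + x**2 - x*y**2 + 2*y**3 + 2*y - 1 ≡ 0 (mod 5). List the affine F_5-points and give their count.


Affine F_5-points: {(0, 4), (3, 0), (3, 4)}; count = 3.

For each of the 25 pairs (x, y) ∈ F_5², evaluate f(x, y) mod 5. Record the zeros.
  x = 0: [0↦4, 1↦3, 2↦4, 3↦4, 4↦0]  zeros at y ∈ {4}
  x = 1: [0↦1, 1↦1, 2↦1, 3↦3, 4↦4]  zeros at y ∈ ∅
  x = 2: [0↦1, 1↦1, 2↦4, 3↦2, 4↦2]  zeros at y ∈ ∅
  x = 3: [0↦0, 1↦4, 2↦4, 3↦2, 4↦0]  zeros at y ∈ {0, 4}
  x = 4: [0↦4, 1↦1, 2↦2, 3↦4, 4↦4]  zeros at y ∈ ∅
Collecting zeros: affine points = {(0, 4), (3, 0), (3, 4)}.
Total count |C(F_5)_aff| = 3.


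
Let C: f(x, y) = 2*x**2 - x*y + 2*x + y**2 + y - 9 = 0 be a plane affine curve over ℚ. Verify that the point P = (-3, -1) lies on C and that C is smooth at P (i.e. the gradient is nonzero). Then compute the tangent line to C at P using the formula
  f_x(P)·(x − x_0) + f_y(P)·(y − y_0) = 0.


Tangent line at P: -9*x + 2*y - 25 = 0.

Step 1: f(-3, -1) = 0, so P lies on C.
Step 2: partial derivatives
  f_x(x, y) = 4*x - y + 2, f_y(x, y) = -x + 2*y + 1.
  f_x(P) = -9, f_y(P) = 2 (gradient nonzero, so P is smooth).
Step 3: tangent line at P: -9·(x − -3) + 2·(y − -1) = 0.
Expanding: -9*x + 2*y - 25 = 0.
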